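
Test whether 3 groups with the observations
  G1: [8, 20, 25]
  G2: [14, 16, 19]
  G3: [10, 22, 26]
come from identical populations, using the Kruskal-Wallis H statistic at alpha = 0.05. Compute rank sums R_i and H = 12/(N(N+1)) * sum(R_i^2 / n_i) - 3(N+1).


Step 1: Combine all N = 9 observations and assign midranks.
sorted (value, group, rank): (8,G1,1), (10,G3,2), (14,G2,3), (16,G2,4), (19,G2,5), (20,G1,6), (22,G3,7), (25,G1,8), (26,G3,9)
Step 2: Sum ranks within each group.
R_1 = 15 (n_1 = 3)
R_2 = 12 (n_2 = 3)
R_3 = 18 (n_3 = 3)
Step 3: H = 12/(N(N+1)) * sum(R_i^2/n_i) - 3(N+1)
     = 12/(9*10) * (15^2/3 + 12^2/3 + 18^2/3) - 3*10
     = 0.133333 * 231 - 30
     = 0.800000.
Step 4: No ties, so H is used without correction.
Step 5: Under H0, H ~ chi^2(2); p-value = 0.670320.
Step 6: alpha = 0.05. fail to reject H0.

H = 0.8000, df = 2, p = 0.670320, fail to reject H0.


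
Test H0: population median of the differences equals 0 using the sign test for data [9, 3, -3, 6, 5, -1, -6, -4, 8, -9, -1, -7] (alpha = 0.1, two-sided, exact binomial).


Step 1: Discard zero differences. Original n = 12; n_eff = number of nonzero differences = 12.
Nonzero differences (with sign): +9, +3, -3, +6, +5, -1, -6, -4, +8, -9, -1, -7
Step 2: Count signs: positive = 5, negative = 7.
Step 3: Under H0: P(positive) = 0.5, so the number of positives S ~ Bin(12, 0.5).
Step 4: Two-sided exact p-value = sum of Bin(12,0.5) probabilities at or below the observed probability = 0.774414.
Step 5: alpha = 0.1. fail to reject H0.

n_eff = 12, pos = 5, neg = 7, p = 0.774414, fail to reject H0.


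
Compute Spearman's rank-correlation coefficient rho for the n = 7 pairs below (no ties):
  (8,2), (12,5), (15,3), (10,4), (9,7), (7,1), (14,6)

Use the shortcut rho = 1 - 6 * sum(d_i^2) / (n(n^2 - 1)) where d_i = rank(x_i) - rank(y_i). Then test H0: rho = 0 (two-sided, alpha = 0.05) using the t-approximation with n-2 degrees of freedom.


Step 1: Rank x and y separately (midranks; no ties here).
rank(x): 8->2, 12->5, 15->7, 10->4, 9->3, 7->1, 14->6
rank(y): 2->2, 5->5, 3->3, 4->4, 7->7, 1->1, 6->6
Step 2: d_i = R_x(i) - R_y(i); compute d_i^2.
  (2-2)^2=0, (5-5)^2=0, (7-3)^2=16, (4-4)^2=0, (3-7)^2=16, (1-1)^2=0, (6-6)^2=0
sum(d^2) = 32.
Step 3: rho = 1 - 6*32 / (7*(7^2 - 1)) = 1 - 192/336 = 0.428571.
Step 4: Under H0, t = rho * sqrt((n-2)/(1-rho^2)) = 1.0607 ~ t(5).
Step 5: Two-sided p-value from the t-distribution with 5 df = 0.337368.
Step 6: alpha = 0.05. fail to reject H0.

rho = 0.4286, p = 0.337368, fail to reject H0 at alpha = 0.05.


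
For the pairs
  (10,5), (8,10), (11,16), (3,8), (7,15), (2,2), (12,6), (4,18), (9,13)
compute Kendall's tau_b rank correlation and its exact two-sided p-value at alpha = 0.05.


Step 1: Enumerate the 36 unordered pairs (i,j) with i<j and classify each by sign(x_j-x_i) * sign(y_j-y_i).
  (1,2):dx=-2,dy=+5->D; (1,3):dx=+1,dy=+11->C; (1,4):dx=-7,dy=+3->D; (1,5):dx=-3,dy=+10->D
  (1,6):dx=-8,dy=-3->C; (1,7):dx=+2,dy=+1->C; (1,8):dx=-6,dy=+13->D; (1,9):dx=-1,dy=+8->D
  (2,3):dx=+3,dy=+6->C; (2,4):dx=-5,dy=-2->C; (2,5):dx=-1,dy=+5->D; (2,6):dx=-6,dy=-8->C
  (2,7):dx=+4,dy=-4->D; (2,8):dx=-4,dy=+8->D; (2,9):dx=+1,dy=+3->C; (3,4):dx=-8,dy=-8->C
  (3,5):dx=-4,dy=-1->C; (3,6):dx=-9,dy=-14->C; (3,7):dx=+1,dy=-10->D; (3,8):dx=-7,dy=+2->D
  (3,9):dx=-2,dy=-3->C; (4,5):dx=+4,dy=+7->C; (4,6):dx=-1,dy=-6->C; (4,7):dx=+9,dy=-2->D
  (4,8):dx=+1,dy=+10->C; (4,9):dx=+6,dy=+5->C; (5,6):dx=-5,dy=-13->C; (5,7):dx=+5,dy=-9->D
  (5,8):dx=-3,dy=+3->D; (5,9):dx=+2,dy=-2->D; (6,7):dx=+10,dy=+4->C; (6,8):dx=+2,dy=+16->C
  (6,9):dx=+7,dy=+11->C; (7,8):dx=-8,dy=+12->D; (7,9):dx=-3,dy=+7->D; (8,9):dx=+5,dy=-5->D
Step 2: C = 19, D = 17, total pairs = 36.
Step 3: tau = (C - D)/(n(n-1)/2) = (19 - 17)/36 = 0.055556.
Step 4: Exact two-sided p-value (enumerate n! = 362880 permutations of y under H0): p = 0.919455.
Step 5: alpha = 0.05. fail to reject H0.

tau_b = 0.0556 (C=19, D=17), p = 0.919455, fail to reject H0.


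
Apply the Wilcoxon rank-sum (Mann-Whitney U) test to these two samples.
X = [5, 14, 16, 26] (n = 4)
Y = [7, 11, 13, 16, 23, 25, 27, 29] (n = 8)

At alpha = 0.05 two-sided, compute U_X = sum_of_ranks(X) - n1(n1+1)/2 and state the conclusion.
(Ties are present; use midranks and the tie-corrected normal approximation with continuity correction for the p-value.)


Step 1: Combine and sort all 12 observations; assign midranks.
sorted (value, group): (5,X), (7,Y), (11,Y), (13,Y), (14,X), (16,X), (16,Y), (23,Y), (25,Y), (26,X), (27,Y), (29,Y)
ranks: 5->1, 7->2, 11->3, 13->4, 14->5, 16->6.5, 16->6.5, 23->8, 25->9, 26->10, 27->11, 29->12
Step 2: Rank sum for X: R1 = 1 + 5 + 6.5 + 10 = 22.5.
Step 3: U_X = R1 - n1(n1+1)/2 = 22.5 - 4*5/2 = 22.5 - 10 = 12.5.
       U_Y = n1*n2 - U_X = 32 - 12.5 = 19.5.
Step 4: Ties are present, so use the tie-corrected normal approximation (with continuity correction) for the p-value.
Step 5: p-value = 0.609759; compare to alpha = 0.05. fail to reject H0.

U_X = 12.5, p = 0.609759, fail to reject H0 at alpha = 0.05.


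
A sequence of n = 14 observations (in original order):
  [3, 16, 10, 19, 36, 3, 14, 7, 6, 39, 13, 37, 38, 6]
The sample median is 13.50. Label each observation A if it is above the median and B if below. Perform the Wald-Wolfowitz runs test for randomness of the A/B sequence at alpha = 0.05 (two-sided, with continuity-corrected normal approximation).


Step 1: Compute median = 13.50; label A = above, B = below.
Labels in order: BABAABABBABAAB  (n_A = 7, n_B = 7)
Step 2: Count runs R = 11.
Step 3: Under H0 (random ordering), E[R] = 2*n_A*n_B/(n_A+n_B) + 1 = 2*7*7/14 + 1 = 8.0000.
        Var[R] = 2*n_A*n_B*(2*n_A*n_B - n_A - n_B) / ((n_A+n_B)^2 * (n_A+n_B-1)) = 8232/2548 = 3.2308.
        SD[R] = 1.7974.
Step 4: Continuity-corrected z = (R - 0.5 - E[R]) / SD[R] = (11 - 0.5 - 8.0000) / 1.7974 = 1.3909.
Step 5: Two-sided p-value via normal approximation = 2*(1 - Phi(|z|)) = 0.164264.
Step 6: alpha = 0.05. fail to reject H0.

R = 11, z = 1.3909, p = 0.164264, fail to reject H0.


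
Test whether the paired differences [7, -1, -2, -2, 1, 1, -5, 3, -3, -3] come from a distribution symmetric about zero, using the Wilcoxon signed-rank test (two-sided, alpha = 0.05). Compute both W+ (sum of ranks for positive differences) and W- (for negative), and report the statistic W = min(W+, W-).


Step 1: Drop any zero differences (none here) and take |d_i|.
|d| = [7, 1, 2, 2, 1, 1, 5, 3, 3, 3]
Step 2: Midrank |d_i| (ties get averaged ranks).
ranks: |7|->10, |1|->2, |2|->4.5, |2|->4.5, |1|->2, |1|->2, |5|->9, |3|->7, |3|->7, |3|->7
Step 3: Attach original signs; sum ranks with positive sign and with negative sign.
W+ = 10 + 2 + 2 + 7 = 21
W- = 2 + 4.5 + 4.5 + 9 + 7 + 7 = 34
(Check: W+ + W- = 55 should equal n(n+1)/2 = 55.)
Step 4: Test statistic W = min(W+, W-) = 21.
Step 5: Ties in |d|, so use the tie-corrected normal approximation.
        E[W] = n(n+1)/4 = 10*11/4 = 27.5.
        Tie groups: |d|=1 (t=3), |d|=2 (t=2), |d|=3 (t=3); sum(t^3 - t) = 54.
        Var[W] = n(n+1)(2n+1)/24 - sum(t^3-t)/48 = 2310/24 - 54/48 = 95.125.
        z = (W - E[W]) / sqrt(Var[W]) = (21 - 27.5) / 9.7532 = -0.6664.
        Two-sided p = 2*Phi(z) = 0.505125.
Step 6: alpha = 0.05. fail to reject H0.

W+ = 21, W- = 34, W = min = 21, p = 0.505125, fail to reject H0.


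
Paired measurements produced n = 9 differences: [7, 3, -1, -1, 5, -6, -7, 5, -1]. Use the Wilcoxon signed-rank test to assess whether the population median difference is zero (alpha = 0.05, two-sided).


Step 1: Drop any zero differences (none here) and take |d_i|.
|d| = [7, 3, 1, 1, 5, 6, 7, 5, 1]
Step 2: Midrank |d_i| (ties get averaged ranks).
ranks: |7|->8.5, |3|->4, |1|->2, |1|->2, |5|->5.5, |6|->7, |7|->8.5, |5|->5.5, |1|->2
Step 3: Attach original signs; sum ranks with positive sign and with negative sign.
W+ = 8.5 + 4 + 5.5 + 5.5 = 23.5
W- = 2 + 2 + 7 + 8.5 + 2 = 21.5
(Check: W+ + W- = 45 should equal n(n+1)/2 = 45.)
Step 4: Test statistic W = min(W+, W-) = 21.5.
Step 5: Ties in |d|, so use the tie-corrected normal approximation.
        E[W] = n(n+1)/4 = 9*10/4 = 22.5.
        Tie groups: |d|=1 (t=3), |d|=5 (t=2), |d|=7 (t=2); sum(t^3 - t) = 36.
        Var[W] = n(n+1)(2n+1)/24 - sum(t^3-t)/48 = 1710/24 - 36/48 = 70.5.
        z = (W - E[W]) / sqrt(Var[W]) = (21.5 - 22.5) / 8.3964 = -0.1191.
        Two-sided p = 2*Phi(z) = 0.905198.
Step 6: alpha = 0.05. fail to reject H0.

W+ = 23.5, W- = 21.5, W = min = 21.5, p = 0.905198, fail to reject H0.


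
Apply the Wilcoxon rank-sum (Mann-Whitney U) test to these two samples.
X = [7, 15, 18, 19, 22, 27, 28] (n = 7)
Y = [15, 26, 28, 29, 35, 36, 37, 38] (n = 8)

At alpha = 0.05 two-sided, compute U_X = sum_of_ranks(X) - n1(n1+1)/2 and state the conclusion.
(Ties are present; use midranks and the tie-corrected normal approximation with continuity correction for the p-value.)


Step 1: Combine and sort all 15 observations; assign midranks.
sorted (value, group): (7,X), (15,X), (15,Y), (18,X), (19,X), (22,X), (26,Y), (27,X), (28,X), (28,Y), (29,Y), (35,Y), (36,Y), (37,Y), (38,Y)
ranks: 7->1, 15->2.5, 15->2.5, 18->4, 19->5, 22->6, 26->7, 27->8, 28->9.5, 28->9.5, 29->11, 35->12, 36->13, 37->14, 38->15
Step 2: Rank sum for X: R1 = 1 + 2.5 + 4 + 5 + 6 + 8 + 9.5 = 36.
Step 3: U_X = R1 - n1(n1+1)/2 = 36 - 7*8/2 = 36 - 28 = 8.
       U_Y = n1*n2 - U_X = 56 - 8 = 48.
Step 4: Ties are present, so use the tie-corrected normal approximation (with continuity correction) for the p-value.
Step 5: p-value = 0.023776; compare to alpha = 0.05. reject H0.

U_X = 8, p = 0.023776, reject H0 at alpha = 0.05.


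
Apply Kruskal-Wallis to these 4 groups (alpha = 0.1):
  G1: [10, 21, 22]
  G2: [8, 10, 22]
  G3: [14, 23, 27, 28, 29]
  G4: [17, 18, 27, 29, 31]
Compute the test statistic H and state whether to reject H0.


Step 1: Combine all N = 16 observations and assign midranks.
sorted (value, group, rank): (8,G2,1), (10,G1,2.5), (10,G2,2.5), (14,G3,4), (17,G4,5), (18,G4,6), (21,G1,7), (22,G1,8.5), (22,G2,8.5), (23,G3,10), (27,G3,11.5), (27,G4,11.5), (28,G3,13), (29,G3,14.5), (29,G4,14.5), (31,G4,16)
Step 2: Sum ranks within each group.
R_1 = 18 (n_1 = 3)
R_2 = 12 (n_2 = 3)
R_3 = 53 (n_3 = 5)
R_4 = 53 (n_4 = 5)
Step 3: H = 12/(N(N+1)) * sum(R_i^2/n_i) - 3(N+1)
     = 12/(16*17) * (18^2/3 + 12^2/3 + 53^2/5 + 53^2/5) - 3*17
     = 0.044118 * 1279.6 - 51
     = 5.452941.
Step 4: Ties present; correction factor C = 1 - 24/(16^3 - 16) = 0.994118. Corrected H = 5.452941 / 0.994118 = 5.485207.
Step 5: Under H0, H ~ chi^2(3); p-value = 0.139526.
Step 6: alpha = 0.1. fail to reject H0.

H = 5.4852, df = 3, p = 0.139526, fail to reject H0.


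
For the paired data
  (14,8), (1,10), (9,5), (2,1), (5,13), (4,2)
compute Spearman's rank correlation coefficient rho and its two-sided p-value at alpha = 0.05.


Step 1: Rank x and y separately (midranks; no ties here).
rank(x): 14->6, 1->1, 9->5, 2->2, 5->4, 4->3
rank(y): 8->4, 10->5, 5->3, 1->1, 13->6, 2->2
Step 2: d_i = R_x(i) - R_y(i); compute d_i^2.
  (6-4)^2=4, (1-5)^2=16, (5-3)^2=4, (2-1)^2=1, (4-6)^2=4, (3-2)^2=1
sum(d^2) = 30.
Step 3: rho = 1 - 6*30 / (6*(6^2 - 1)) = 1 - 180/210 = 0.142857.
Step 4: Under H0, t = rho * sqrt((n-2)/(1-rho^2)) = 0.2887 ~ t(4).
Step 5: Two-sided p-value from the t-distribution with 4 df = 0.787172.
Step 6: alpha = 0.05. fail to reject H0.

rho = 0.1429, p = 0.787172, fail to reject H0 at alpha = 0.05.


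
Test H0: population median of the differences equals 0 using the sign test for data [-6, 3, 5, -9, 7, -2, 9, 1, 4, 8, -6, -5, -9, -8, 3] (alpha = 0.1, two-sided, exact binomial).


Step 1: Discard zero differences. Original n = 15; n_eff = number of nonzero differences = 15.
Nonzero differences (with sign): -6, +3, +5, -9, +7, -2, +9, +1, +4, +8, -6, -5, -9, -8, +3
Step 2: Count signs: positive = 8, negative = 7.
Step 3: Under H0: P(positive) = 0.5, so the number of positives S ~ Bin(15, 0.5).
Step 4: Two-sided exact p-value = sum of Bin(15,0.5) probabilities at or below the observed probability = 1.000000.
Step 5: alpha = 0.1. fail to reject H0.

n_eff = 15, pos = 8, neg = 7, p = 1.000000, fail to reject H0.


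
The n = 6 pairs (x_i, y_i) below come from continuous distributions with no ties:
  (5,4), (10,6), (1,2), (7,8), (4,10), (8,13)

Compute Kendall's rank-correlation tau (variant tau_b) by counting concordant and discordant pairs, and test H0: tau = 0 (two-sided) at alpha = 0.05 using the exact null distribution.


Step 1: Enumerate the 15 unordered pairs (i,j) with i<j and classify each by sign(x_j-x_i) * sign(y_j-y_i).
  (1,2):dx=+5,dy=+2->C; (1,3):dx=-4,dy=-2->C; (1,4):dx=+2,dy=+4->C; (1,5):dx=-1,dy=+6->D
  (1,6):dx=+3,dy=+9->C; (2,3):dx=-9,dy=-4->C; (2,4):dx=-3,dy=+2->D; (2,5):dx=-6,dy=+4->D
  (2,6):dx=-2,dy=+7->D; (3,4):dx=+6,dy=+6->C; (3,5):dx=+3,dy=+8->C; (3,6):dx=+7,dy=+11->C
  (4,5):dx=-3,dy=+2->D; (4,6):dx=+1,dy=+5->C; (5,6):dx=+4,dy=+3->C
Step 2: C = 10, D = 5, total pairs = 15.
Step 3: tau = (C - D)/(n(n-1)/2) = (10 - 5)/15 = 0.333333.
Step 4: Exact two-sided p-value (enumerate n! = 720 permutations of y under H0): p = 0.469444.
Step 5: alpha = 0.05. fail to reject H0.

tau_b = 0.3333 (C=10, D=5), p = 0.469444, fail to reject H0.


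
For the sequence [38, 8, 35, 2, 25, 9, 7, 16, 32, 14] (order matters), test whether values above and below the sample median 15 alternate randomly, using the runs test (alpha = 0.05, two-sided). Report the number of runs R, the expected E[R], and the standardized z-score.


Step 1: Compute median = 15; label A = above, B = below.
Labels in order: ABABABBAAB  (n_A = 5, n_B = 5)
Step 2: Count runs R = 8.
Step 3: Under H0 (random ordering), E[R] = 2*n_A*n_B/(n_A+n_B) + 1 = 2*5*5/10 + 1 = 6.0000.
        Var[R] = 2*n_A*n_B*(2*n_A*n_B - n_A - n_B) / ((n_A+n_B)^2 * (n_A+n_B-1)) = 2000/900 = 2.2222.
        SD[R] = 1.4907.
Step 4: Continuity-corrected z = (R - 0.5 - E[R]) / SD[R] = (8 - 0.5 - 6.0000) / 1.4907 = 1.0062.
Step 5: Two-sided p-value via normal approximation = 2*(1 - Phi(|z|)) = 0.314305.
Step 6: alpha = 0.05. fail to reject H0.

R = 8, z = 1.0062, p = 0.314305, fail to reject H0.


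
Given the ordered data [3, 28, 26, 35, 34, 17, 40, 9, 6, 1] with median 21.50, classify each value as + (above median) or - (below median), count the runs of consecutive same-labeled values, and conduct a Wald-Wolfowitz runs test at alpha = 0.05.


Step 1: Compute median = 21.50; label A = above, B = below.
Labels in order: BAAAABABBB  (n_A = 5, n_B = 5)
Step 2: Count runs R = 5.
Step 3: Under H0 (random ordering), E[R] = 2*n_A*n_B/(n_A+n_B) + 1 = 2*5*5/10 + 1 = 6.0000.
        Var[R] = 2*n_A*n_B*(2*n_A*n_B - n_A - n_B) / ((n_A+n_B)^2 * (n_A+n_B-1)) = 2000/900 = 2.2222.
        SD[R] = 1.4907.
Step 4: Continuity-corrected z = (R + 0.5 - E[R]) / SD[R] = (5 + 0.5 - 6.0000) / 1.4907 = -0.3354.
Step 5: Two-sided p-value via normal approximation = 2*(1 - Phi(|z|)) = 0.737316.
Step 6: alpha = 0.05. fail to reject H0.

R = 5, z = -0.3354, p = 0.737316, fail to reject H0.


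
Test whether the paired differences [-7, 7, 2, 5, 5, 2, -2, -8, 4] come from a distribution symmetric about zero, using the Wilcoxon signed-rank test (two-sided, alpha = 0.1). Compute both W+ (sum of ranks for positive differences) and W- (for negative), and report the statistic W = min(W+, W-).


Step 1: Drop any zero differences (none here) and take |d_i|.
|d| = [7, 7, 2, 5, 5, 2, 2, 8, 4]
Step 2: Midrank |d_i| (ties get averaged ranks).
ranks: |7|->7.5, |7|->7.5, |2|->2, |5|->5.5, |5|->5.5, |2|->2, |2|->2, |8|->9, |4|->4
Step 3: Attach original signs; sum ranks with positive sign and with negative sign.
W+ = 7.5 + 2 + 5.5 + 5.5 + 2 + 4 = 26.5
W- = 7.5 + 2 + 9 = 18.5
(Check: W+ + W- = 45 should equal n(n+1)/2 = 45.)
Step 4: Test statistic W = min(W+, W-) = 18.5.
Step 5: Ties in |d|, so use the tie-corrected normal approximation.
        E[W] = n(n+1)/4 = 9*10/4 = 22.5.
        Tie groups: |d|=2 (t=3), |d|=5 (t=2), |d|=7 (t=2); sum(t^3 - t) = 36.
        Var[W] = n(n+1)(2n+1)/24 - sum(t^3-t)/48 = 1710/24 - 36/48 = 70.5.
        z = (W - E[W]) / sqrt(Var[W]) = (18.5 - 22.5) / 8.3964 = -0.4764.
        Two-sided p = 2*Phi(z) = 0.633794.
Step 6: alpha = 0.1. fail to reject H0.

W+ = 26.5, W- = 18.5, W = min = 18.5, p = 0.633794, fail to reject H0.


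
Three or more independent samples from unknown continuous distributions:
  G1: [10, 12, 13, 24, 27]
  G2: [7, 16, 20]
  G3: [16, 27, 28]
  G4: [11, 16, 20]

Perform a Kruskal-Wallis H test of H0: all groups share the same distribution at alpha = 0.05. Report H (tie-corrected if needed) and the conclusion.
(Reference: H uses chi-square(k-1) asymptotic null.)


Step 1: Combine all N = 14 observations and assign midranks.
sorted (value, group, rank): (7,G2,1), (10,G1,2), (11,G4,3), (12,G1,4), (13,G1,5), (16,G2,7), (16,G3,7), (16,G4,7), (20,G2,9.5), (20,G4,9.5), (24,G1,11), (27,G1,12.5), (27,G3,12.5), (28,G3,14)
Step 2: Sum ranks within each group.
R_1 = 34.5 (n_1 = 5)
R_2 = 17.5 (n_2 = 3)
R_3 = 33.5 (n_3 = 3)
R_4 = 19.5 (n_4 = 3)
Step 3: H = 12/(N(N+1)) * sum(R_i^2/n_i) - 3(N+1)
     = 12/(14*15) * (34.5^2/5 + 17.5^2/3 + 33.5^2/3 + 19.5^2/3) - 3*15
     = 0.057143 * 840.967 - 45
     = 3.055238.
Step 4: Ties present; correction factor C = 1 - 36/(14^3 - 14) = 0.986813. Corrected H = 3.055238 / 0.986813 = 3.096065.
Step 5: Under H0, H ~ chi^2(3); p-value = 0.377050.
Step 6: alpha = 0.05. fail to reject H0.

H = 3.0961, df = 3, p = 0.377050, fail to reject H0.


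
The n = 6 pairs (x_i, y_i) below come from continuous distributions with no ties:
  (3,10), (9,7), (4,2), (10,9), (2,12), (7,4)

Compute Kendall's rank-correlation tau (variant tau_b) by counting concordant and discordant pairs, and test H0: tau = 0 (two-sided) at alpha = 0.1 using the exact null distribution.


Step 1: Enumerate the 15 unordered pairs (i,j) with i<j and classify each by sign(x_j-x_i) * sign(y_j-y_i).
  (1,2):dx=+6,dy=-3->D; (1,3):dx=+1,dy=-8->D; (1,4):dx=+7,dy=-1->D; (1,5):dx=-1,dy=+2->D
  (1,6):dx=+4,dy=-6->D; (2,3):dx=-5,dy=-5->C; (2,4):dx=+1,dy=+2->C; (2,5):dx=-7,dy=+5->D
  (2,6):dx=-2,dy=-3->C; (3,4):dx=+6,dy=+7->C; (3,5):dx=-2,dy=+10->D; (3,6):dx=+3,dy=+2->C
  (4,5):dx=-8,dy=+3->D; (4,6):dx=-3,dy=-5->C; (5,6):dx=+5,dy=-8->D
Step 2: C = 6, D = 9, total pairs = 15.
Step 3: tau = (C - D)/(n(n-1)/2) = (6 - 9)/15 = -0.200000.
Step 4: Exact two-sided p-value (enumerate n! = 720 permutations of y under H0): p = 0.719444.
Step 5: alpha = 0.1. fail to reject H0.

tau_b = -0.2000 (C=6, D=9), p = 0.719444, fail to reject H0.


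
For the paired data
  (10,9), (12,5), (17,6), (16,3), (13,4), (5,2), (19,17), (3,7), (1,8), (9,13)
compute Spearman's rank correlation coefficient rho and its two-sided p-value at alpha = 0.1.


Step 1: Rank x and y separately (midranks; no ties here).
rank(x): 10->5, 12->6, 17->9, 16->8, 13->7, 5->3, 19->10, 3->2, 1->1, 9->4
rank(y): 9->8, 5->4, 6->5, 3->2, 4->3, 2->1, 17->10, 7->6, 8->7, 13->9
Step 2: d_i = R_x(i) - R_y(i); compute d_i^2.
  (5-8)^2=9, (6-4)^2=4, (9-5)^2=16, (8-2)^2=36, (7-3)^2=16, (3-1)^2=4, (10-10)^2=0, (2-6)^2=16, (1-7)^2=36, (4-9)^2=25
sum(d^2) = 162.
Step 3: rho = 1 - 6*162 / (10*(10^2 - 1)) = 1 - 972/990 = 0.018182.
Step 4: Under H0, t = rho * sqrt((n-2)/(1-rho^2)) = 0.0514 ~ t(8).
Step 5: Two-sided p-value from the t-distribution with 8 df = 0.960240.
Step 6: alpha = 0.1. fail to reject H0.

rho = 0.0182, p = 0.960240, fail to reject H0 at alpha = 0.1.


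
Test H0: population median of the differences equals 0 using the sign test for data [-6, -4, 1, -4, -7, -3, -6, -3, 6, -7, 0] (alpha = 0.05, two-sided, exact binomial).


Step 1: Discard zero differences. Original n = 11; n_eff = number of nonzero differences = 10.
Nonzero differences (with sign): -6, -4, +1, -4, -7, -3, -6, -3, +6, -7
Step 2: Count signs: positive = 2, negative = 8.
Step 3: Under H0: P(positive) = 0.5, so the number of positives S ~ Bin(10, 0.5).
Step 4: Two-sided exact p-value = sum of Bin(10,0.5) probabilities at or below the observed probability = 0.109375.
Step 5: alpha = 0.05. fail to reject H0.

n_eff = 10, pos = 2, neg = 8, p = 0.109375, fail to reject H0.


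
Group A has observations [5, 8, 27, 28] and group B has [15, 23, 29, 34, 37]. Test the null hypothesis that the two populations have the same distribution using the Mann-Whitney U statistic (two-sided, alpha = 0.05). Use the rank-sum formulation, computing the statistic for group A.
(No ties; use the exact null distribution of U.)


Step 1: Combine and sort all 9 observations; assign midranks.
sorted (value, group): (5,X), (8,X), (15,Y), (23,Y), (27,X), (28,X), (29,Y), (34,Y), (37,Y)
ranks: 5->1, 8->2, 15->3, 23->4, 27->5, 28->6, 29->7, 34->8, 37->9
Step 2: Rank sum for X: R1 = 1 + 2 + 5 + 6 = 14.
Step 3: U_X = R1 - n1(n1+1)/2 = 14 - 4*5/2 = 14 - 10 = 4.
       U_Y = n1*n2 - U_X = 20 - 4 = 16.
Step 4: No ties, so the exact null distribution of U (based on enumerating the C(9,4) = 126 equally likely rank assignments) gives the two-sided p-value.
Step 5: p-value = 0.190476; compare to alpha = 0.05. fail to reject H0.

U_X = 4, p = 0.190476, fail to reject H0 at alpha = 0.05.


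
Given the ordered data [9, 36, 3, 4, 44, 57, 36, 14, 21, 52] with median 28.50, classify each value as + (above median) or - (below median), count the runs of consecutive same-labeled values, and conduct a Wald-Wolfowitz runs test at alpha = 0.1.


Step 1: Compute median = 28.50; label A = above, B = below.
Labels in order: BABBAAABBA  (n_A = 5, n_B = 5)
Step 2: Count runs R = 6.
Step 3: Under H0 (random ordering), E[R] = 2*n_A*n_B/(n_A+n_B) + 1 = 2*5*5/10 + 1 = 6.0000.
        Var[R] = 2*n_A*n_B*(2*n_A*n_B - n_A - n_B) / ((n_A+n_B)^2 * (n_A+n_B-1)) = 2000/900 = 2.2222.
        SD[R] = 1.4907.
Step 4: R = E[R], so z = 0 with no continuity correction.
Step 5: Two-sided p-value via normal approximation = 2*(1 - Phi(|z|)) = 1.000000.
Step 6: alpha = 0.1. fail to reject H0.

R = 6, z = 0.0000, p = 1.000000, fail to reject H0.


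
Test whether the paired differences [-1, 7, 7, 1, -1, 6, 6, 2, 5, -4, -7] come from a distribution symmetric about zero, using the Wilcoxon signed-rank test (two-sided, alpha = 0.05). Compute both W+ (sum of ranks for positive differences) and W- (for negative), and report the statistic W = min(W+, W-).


Step 1: Drop any zero differences (none here) and take |d_i|.
|d| = [1, 7, 7, 1, 1, 6, 6, 2, 5, 4, 7]
Step 2: Midrank |d_i| (ties get averaged ranks).
ranks: |1|->2, |7|->10, |7|->10, |1|->2, |1|->2, |6|->7.5, |6|->7.5, |2|->4, |5|->6, |4|->5, |7|->10
Step 3: Attach original signs; sum ranks with positive sign and with negative sign.
W+ = 10 + 10 + 2 + 7.5 + 7.5 + 4 + 6 = 47
W- = 2 + 2 + 5 + 10 = 19
(Check: W+ + W- = 66 should equal n(n+1)/2 = 66.)
Step 4: Test statistic W = min(W+, W-) = 19.
Step 5: Ties in |d|, so use the tie-corrected normal approximation.
        E[W] = n(n+1)/4 = 11*12/4 = 33.
        Tie groups: |d|=1 (t=3), |d|=6 (t=2), |d|=7 (t=3); sum(t^3 - t) = 54.
        Var[W] = n(n+1)(2n+1)/24 - sum(t^3-t)/48 = 3036/24 - 54/48 = 125.375.
        z = (W - E[W]) / sqrt(Var[W]) = (19 - 33) / 11.1971 = -1.2503.
        Two-sided p = 2*Phi(z) = 0.211181.
Step 6: alpha = 0.05. fail to reject H0.

W+ = 47, W- = 19, W = min = 19, p = 0.211181, fail to reject H0.


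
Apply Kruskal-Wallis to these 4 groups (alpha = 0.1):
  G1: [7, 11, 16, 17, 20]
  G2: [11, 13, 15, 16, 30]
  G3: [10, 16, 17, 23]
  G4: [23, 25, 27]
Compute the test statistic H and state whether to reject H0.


Step 1: Combine all N = 17 observations and assign midranks.
sorted (value, group, rank): (7,G1,1), (10,G3,2), (11,G1,3.5), (11,G2,3.5), (13,G2,5), (15,G2,6), (16,G1,8), (16,G2,8), (16,G3,8), (17,G1,10.5), (17,G3,10.5), (20,G1,12), (23,G3,13.5), (23,G4,13.5), (25,G4,15), (27,G4,16), (30,G2,17)
Step 2: Sum ranks within each group.
R_1 = 35 (n_1 = 5)
R_2 = 39.5 (n_2 = 5)
R_3 = 34 (n_3 = 4)
R_4 = 44.5 (n_4 = 3)
Step 3: H = 12/(N(N+1)) * sum(R_i^2/n_i) - 3(N+1)
     = 12/(17*18) * (35^2/5 + 39.5^2/5 + 34^2/4 + 44.5^2/3) - 3*18
     = 0.039216 * 1506.13 - 54
     = 5.064052.
Step 4: Ties present; correction factor C = 1 - 42/(17^3 - 17) = 0.991422. Corrected H = 5.064052 / 0.991422 = 5.107870.
Step 5: Under H0, H ~ chi^2(3); p-value = 0.164067.
Step 6: alpha = 0.1. fail to reject H0.

H = 5.1079, df = 3, p = 0.164067, fail to reject H0.


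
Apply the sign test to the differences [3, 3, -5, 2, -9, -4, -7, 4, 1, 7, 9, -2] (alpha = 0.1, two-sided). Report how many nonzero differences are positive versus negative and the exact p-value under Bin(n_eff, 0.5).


Step 1: Discard zero differences. Original n = 12; n_eff = number of nonzero differences = 12.
Nonzero differences (with sign): +3, +3, -5, +2, -9, -4, -7, +4, +1, +7, +9, -2
Step 2: Count signs: positive = 7, negative = 5.
Step 3: Under H0: P(positive) = 0.5, so the number of positives S ~ Bin(12, 0.5).
Step 4: Two-sided exact p-value = sum of Bin(12,0.5) probabilities at or below the observed probability = 0.774414.
Step 5: alpha = 0.1. fail to reject H0.

n_eff = 12, pos = 7, neg = 5, p = 0.774414, fail to reject H0.


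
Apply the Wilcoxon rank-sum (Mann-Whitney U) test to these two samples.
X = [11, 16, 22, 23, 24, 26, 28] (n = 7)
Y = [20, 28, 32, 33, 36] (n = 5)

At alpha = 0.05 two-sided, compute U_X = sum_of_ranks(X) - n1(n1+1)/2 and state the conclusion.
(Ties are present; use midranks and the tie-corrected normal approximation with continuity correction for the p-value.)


Step 1: Combine and sort all 12 observations; assign midranks.
sorted (value, group): (11,X), (16,X), (20,Y), (22,X), (23,X), (24,X), (26,X), (28,X), (28,Y), (32,Y), (33,Y), (36,Y)
ranks: 11->1, 16->2, 20->3, 22->4, 23->5, 24->6, 26->7, 28->8.5, 28->8.5, 32->10, 33->11, 36->12
Step 2: Rank sum for X: R1 = 1 + 2 + 4 + 5 + 6 + 7 + 8.5 = 33.5.
Step 3: U_X = R1 - n1(n1+1)/2 = 33.5 - 7*8/2 = 33.5 - 28 = 5.5.
       U_Y = n1*n2 - U_X = 35 - 5.5 = 29.5.
Step 4: Ties are present, so use the tie-corrected normal approximation (with continuity correction) for the p-value.
Step 5: p-value = 0.061363; compare to alpha = 0.05. fail to reject H0.

U_X = 5.5, p = 0.061363, fail to reject H0 at alpha = 0.05.


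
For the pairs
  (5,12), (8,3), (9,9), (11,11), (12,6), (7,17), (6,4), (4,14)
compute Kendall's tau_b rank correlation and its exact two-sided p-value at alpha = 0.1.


Step 1: Enumerate the 28 unordered pairs (i,j) with i<j and classify each by sign(x_j-x_i) * sign(y_j-y_i).
  (1,2):dx=+3,dy=-9->D; (1,3):dx=+4,dy=-3->D; (1,4):dx=+6,dy=-1->D; (1,5):dx=+7,dy=-6->D
  (1,6):dx=+2,dy=+5->C; (1,7):dx=+1,dy=-8->D; (1,8):dx=-1,dy=+2->D; (2,3):dx=+1,dy=+6->C
  (2,4):dx=+3,dy=+8->C; (2,5):dx=+4,dy=+3->C; (2,6):dx=-1,dy=+14->D; (2,7):dx=-2,dy=+1->D
  (2,8):dx=-4,dy=+11->D; (3,4):dx=+2,dy=+2->C; (3,5):dx=+3,dy=-3->D; (3,6):dx=-2,dy=+8->D
  (3,7):dx=-3,dy=-5->C; (3,8):dx=-5,dy=+5->D; (4,5):dx=+1,dy=-5->D; (4,6):dx=-4,dy=+6->D
  (4,7):dx=-5,dy=-7->C; (4,8):dx=-7,dy=+3->D; (5,6):dx=-5,dy=+11->D; (5,7):dx=-6,dy=-2->C
  (5,8):dx=-8,dy=+8->D; (6,7):dx=-1,dy=-13->C; (6,8):dx=-3,dy=-3->C; (7,8):dx=-2,dy=+10->D
Step 2: C = 10, D = 18, total pairs = 28.
Step 3: tau = (C - D)/(n(n-1)/2) = (10 - 18)/28 = -0.285714.
Step 4: Exact two-sided p-value (enumerate n! = 40320 permutations of y under H0): p = 0.398760.
Step 5: alpha = 0.1. fail to reject H0.

tau_b = -0.2857 (C=10, D=18), p = 0.398760, fail to reject H0.


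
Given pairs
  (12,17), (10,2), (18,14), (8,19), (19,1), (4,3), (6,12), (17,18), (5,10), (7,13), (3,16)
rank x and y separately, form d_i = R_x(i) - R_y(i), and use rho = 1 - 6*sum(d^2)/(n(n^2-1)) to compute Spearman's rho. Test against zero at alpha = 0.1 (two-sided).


Step 1: Rank x and y separately (midranks; no ties here).
rank(x): 12->8, 10->7, 18->10, 8->6, 19->11, 4->2, 6->4, 17->9, 5->3, 7->5, 3->1
rank(y): 17->9, 2->2, 14->7, 19->11, 1->1, 3->3, 12->5, 18->10, 10->4, 13->6, 16->8
Step 2: d_i = R_x(i) - R_y(i); compute d_i^2.
  (8-9)^2=1, (7-2)^2=25, (10-7)^2=9, (6-11)^2=25, (11-1)^2=100, (2-3)^2=1, (4-5)^2=1, (9-10)^2=1, (3-4)^2=1, (5-6)^2=1, (1-8)^2=49
sum(d^2) = 214.
Step 3: rho = 1 - 6*214 / (11*(11^2 - 1)) = 1 - 1284/1320 = 0.027273.
Step 4: Under H0, t = rho * sqrt((n-2)/(1-rho^2)) = 0.0818 ~ t(9).
Step 5: Two-sided p-value from the t-distribution with 9 df = 0.936558.
Step 6: alpha = 0.1. fail to reject H0.

rho = 0.0273, p = 0.936558, fail to reject H0 at alpha = 0.1.


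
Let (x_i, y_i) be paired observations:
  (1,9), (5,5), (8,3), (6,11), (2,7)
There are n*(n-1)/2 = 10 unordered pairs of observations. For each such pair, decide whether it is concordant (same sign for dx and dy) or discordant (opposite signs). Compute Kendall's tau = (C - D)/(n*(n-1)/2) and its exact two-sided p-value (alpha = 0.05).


Step 1: Enumerate the 10 unordered pairs (i,j) with i<j and classify each by sign(x_j-x_i) * sign(y_j-y_i).
  (1,2):dx=+4,dy=-4->D; (1,3):dx=+7,dy=-6->D; (1,4):dx=+5,dy=+2->C; (1,5):dx=+1,dy=-2->D
  (2,3):dx=+3,dy=-2->D; (2,4):dx=+1,dy=+6->C; (2,5):dx=-3,dy=+2->D; (3,4):dx=-2,dy=+8->D
  (3,5):dx=-6,dy=+4->D; (4,5):dx=-4,dy=-4->C
Step 2: C = 3, D = 7, total pairs = 10.
Step 3: tau = (C - D)/(n(n-1)/2) = (3 - 7)/10 = -0.400000.
Step 4: Exact two-sided p-value (enumerate n! = 120 permutations of y under H0): p = 0.483333.
Step 5: alpha = 0.05. fail to reject H0.

tau_b = -0.4000 (C=3, D=7), p = 0.483333, fail to reject H0.


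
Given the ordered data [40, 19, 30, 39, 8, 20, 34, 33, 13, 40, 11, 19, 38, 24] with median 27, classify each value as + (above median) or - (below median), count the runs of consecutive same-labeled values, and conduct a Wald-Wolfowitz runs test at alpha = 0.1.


Step 1: Compute median = 27; label A = above, B = below.
Labels in order: ABAABBAABABBAB  (n_A = 7, n_B = 7)
Step 2: Count runs R = 10.
Step 3: Under H0 (random ordering), E[R] = 2*n_A*n_B/(n_A+n_B) + 1 = 2*7*7/14 + 1 = 8.0000.
        Var[R] = 2*n_A*n_B*(2*n_A*n_B - n_A - n_B) / ((n_A+n_B)^2 * (n_A+n_B-1)) = 8232/2548 = 3.2308.
        SD[R] = 1.7974.
Step 4: Continuity-corrected z = (R - 0.5 - E[R]) / SD[R] = (10 - 0.5 - 8.0000) / 1.7974 = 0.8345.
Step 5: Two-sided p-value via normal approximation = 2*(1 - Phi(|z|)) = 0.403986.
Step 6: alpha = 0.1. fail to reject H0.

R = 10, z = 0.8345, p = 0.403986, fail to reject H0.


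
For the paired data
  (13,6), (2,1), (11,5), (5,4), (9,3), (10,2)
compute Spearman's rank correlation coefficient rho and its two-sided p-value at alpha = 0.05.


Step 1: Rank x and y separately (midranks; no ties here).
rank(x): 13->6, 2->1, 11->5, 5->2, 9->3, 10->4
rank(y): 6->6, 1->1, 5->5, 4->4, 3->3, 2->2
Step 2: d_i = R_x(i) - R_y(i); compute d_i^2.
  (6-6)^2=0, (1-1)^2=0, (5-5)^2=0, (2-4)^2=4, (3-3)^2=0, (4-2)^2=4
sum(d^2) = 8.
Step 3: rho = 1 - 6*8 / (6*(6^2 - 1)) = 1 - 48/210 = 0.771429.
Step 4: Under H0, t = rho * sqrt((n-2)/(1-rho^2)) = 2.4247 ~ t(4).
Step 5: Two-sided p-value from the t-distribution with 4 df = 0.072397.
Step 6: alpha = 0.05. fail to reject H0.

rho = 0.7714, p = 0.072397, fail to reject H0 at alpha = 0.05.


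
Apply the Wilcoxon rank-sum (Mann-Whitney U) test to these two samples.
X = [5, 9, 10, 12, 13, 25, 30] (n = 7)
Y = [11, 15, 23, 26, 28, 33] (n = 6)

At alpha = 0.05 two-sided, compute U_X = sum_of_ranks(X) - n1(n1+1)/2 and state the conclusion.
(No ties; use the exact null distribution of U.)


Step 1: Combine and sort all 13 observations; assign midranks.
sorted (value, group): (5,X), (9,X), (10,X), (11,Y), (12,X), (13,X), (15,Y), (23,Y), (25,X), (26,Y), (28,Y), (30,X), (33,Y)
ranks: 5->1, 9->2, 10->3, 11->4, 12->5, 13->6, 15->7, 23->8, 25->9, 26->10, 28->11, 30->12, 33->13
Step 2: Rank sum for X: R1 = 1 + 2 + 3 + 5 + 6 + 9 + 12 = 38.
Step 3: U_X = R1 - n1(n1+1)/2 = 38 - 7*8/2 = 38 - 28 = 10.
       U_Y = n1*n2 - U_X = 42 - 10 = 32.
Step 4: No ties, so the exact null distribution of U (based on enumerating the C(13,7) = 1716 equally likely rank assignments) gives the two-sided p-value.
Step 5: p-value = 0.137529; compare to alpha = 0.05. fail to reject H0.

U_X = 10, p = 0.137529, fail to reject H0 at alpha = 0.05.


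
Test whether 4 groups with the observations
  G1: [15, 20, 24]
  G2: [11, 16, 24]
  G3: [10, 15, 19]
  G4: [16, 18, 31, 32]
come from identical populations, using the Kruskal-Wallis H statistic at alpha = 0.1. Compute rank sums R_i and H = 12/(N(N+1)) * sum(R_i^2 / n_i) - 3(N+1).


Step 1: Combine all N = 13 observations and assign midranks.
sorted (value, group, rank): (10,G3,1), (11,G2,2), (15,G1,3.5), (15,G3,3.5), (16,G2,5.5), (16,G4,5.5), (18,G4,7), (19,G3,8), (20,G1,9), (24,G1,10.5), (24,G2,10.5), (31,G4,12), (32,G4,13)
Step 2: Sum ranks within each group.
R_1 = 23 (n_1 = 3)
R_2 = 18 (n_2 = 3)
R_3 = 12.5 (n_3 = 3)
R_4 = 37.5 (n_4 = 4)
Step 3: H = 12/(N(N+1)) * sum(R_i^2/n_i) - 3(N+1)
     = 12/(13*14) * (23^2/3 + 18^2/3 + 12.5^2/3 + 37.5^2/4) - 3*14
     = 0.065934 * 687.979 - 42
     = 3.361264.
Step 4: Ties present; correction factor C = 1 - 18/(13^3 - 13) = 0.991758. Corrected H = 3.361264 / 0.991758 = 3.389197.
Step 5: Under H0, H ~ chi^2(3); p-value = 0.335420.
Step 6: alpha = 0.1. fail to reject H0.

H = 3.3892, df = 3, p = 0.335420, fail to reject H0.


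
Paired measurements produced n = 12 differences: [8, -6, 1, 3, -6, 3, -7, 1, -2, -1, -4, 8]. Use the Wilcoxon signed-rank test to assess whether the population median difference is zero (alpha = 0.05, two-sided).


Step 1: Drop any zero differences (none here) and take |d_i|.
|d| = [8, 6, 1, 3, 6, 3, 7, 1, 2, 1, 4, 8]
Step 2: Midrank |d_i| (ties get averaged ranks).
ranks: |8|->11.5, |6|->8.5, |1|->2, |3|->5.5, |6|->8.5, |3|->5.5, |7|->10, |1|->2, |2|->4, |1|->2, |4|->7, |8|->11.5
Step 3: Attach original signs; sum ranks with positive sign and with negative sign.
W+ = 11.5 + 2 + 5.5 + 5.5 + 2 + 11.5 = 38
W- = 8.5 + 8.5 + 10 + 4 + 2 + 7 = 40
(Check: W+ + W- = 78 should equal n(n+1)/2 = 78.)
Step 4: Test statistic W = min(W+, W-) = 38.
Step 5: Ties in |d|, so use the tie-corrected normal approximation.
        E[W] = n(n+1)/4 = 12*13/4 = 39.
        Tie groups: |d|=1 (t=3), |d|=3 (t=2), |d|=6 (t=2), |d|=8 (t=2); sum(t^3 - t) = 42.
        Var[W] = n(n+1)(2n+1)/24 - sum(t^3-t)/48 = 3900/24 - 42/48 = 161.625.
        z = (W - E[W]) / sqrt(Var[W]) = (38 - 39) / 12.7132 = -0.0787.
        Two-sided p = 2*Phi(z) = 0.937304.
Step 6: alpha = 0.05. fail to reject H0.

W+ = 38, W- = 40, W = min = 38, p = 0.937304, fail to reject H0.


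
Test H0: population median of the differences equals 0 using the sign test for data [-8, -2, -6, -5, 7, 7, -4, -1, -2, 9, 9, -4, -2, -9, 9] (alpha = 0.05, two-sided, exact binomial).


Step 1: Discard zero differences. Original n = 15; n_eff = number of nonzero differences = 15.
Nonzero differences (with sign): -8, -2, -6, -5, +7, +7, -4, -1, -2, +9, +9, -4, -2, -9, +9
Step 2: Count signs: positive = 5, negative = 10.
Step 3: Under H0: P(positive) = 0.5, so the number of positives S ~ Bin(15, 0.5).
Step 4: Two-sided exact p-value = sum of Bin(15,0.5) probabilities at or below the observed probability = 0.301758.
Step 5: alpha = 0.05. fail to reject H0.

n_eff = 15, pos = 5, neg = 10, p = 0.301758, fail to reject H0.


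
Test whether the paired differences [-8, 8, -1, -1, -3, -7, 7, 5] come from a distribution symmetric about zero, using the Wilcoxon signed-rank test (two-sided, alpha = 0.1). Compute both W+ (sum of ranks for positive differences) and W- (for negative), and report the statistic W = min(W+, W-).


Step 1: Drop any zero differences (none here) and take |d_i|.
|d| = [8, 8, 1, 1, 3, 7, 7, 5]
Step 2: Midrank |d_i| (ties get averaged ranks).
ranks: |8|->7.5, |8|->7.5, |1|->1.5, |1|->1.5, |3|->3, |7|->5.5, |7|->5.5, |5|->4
Step 3: Attach original signs; sum ranks with positive sign and with negative sign.
W+ = 7.5 + 5.5 + 4 = 17
W- = 7.5 + 1.5 + 1.5 + 3 + 5.5 = 19
(Check: W+ + W- = 36 should equal n(n+1)/2 = 36.)
Step 4: Test statistic W = min(W+, W-) = 17.
Step 5: Ties in |d|, so use the tie-corrected normal approximation.
        E[W] = n(n+1)/4 = 8*9/4 = 18.
        Tie groups: |d|=1 (t=2), |d|=7 (t=2), |d|=8 (t=2); sum(t^3 - t) = 18.
        Var[W] = n(n+1)(2n+1)/24 - sum(t^3-t)/48 = 1224/24 - 18/48 = 50.625.
        z = (W - E[W]) / sqrt(Var[W]) = (17 - 18) / 7.1151 = -0.1405.
        Two-sided p = 2*Phi(z) = 0.888229.
Step 6: alpha = 0.1. fail to reject H0.

W+ = 17, W- = 19, W = min = 17, p = 0.888229, fail to reject H0.


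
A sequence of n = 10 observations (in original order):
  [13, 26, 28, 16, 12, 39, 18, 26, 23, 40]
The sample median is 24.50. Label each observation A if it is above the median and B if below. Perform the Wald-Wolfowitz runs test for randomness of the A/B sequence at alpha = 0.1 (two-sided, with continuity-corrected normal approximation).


Step 1: Compute median = 24.50; label A = above, B = below.
Labels in order: BAABBABABA  (n_A = 5, n_B = 5)
Step 2: Count runs R = 8.
Step 3: Under H0 (random ordering), E[R] = 2*n_A*n_B/(n_A+n_B) + 1 = 2*5*5/10 + 1 = 6.0000.
        Var[R] = 2*n_A*n_B*(2*n_A*n_B - n_A - n_B) / ((n_A+n_B)^2 * (n_A+n_B-1)) = 2000/900 = 2.2222.
        SD[R] = 1.4907.
Step 4: Continuity-corrected z = (R - 0.5 - E[R]) / SD[R] = (8 - 0.5 - 6.0000) / 1.4907 = 1.0062.
Step 5: Two-sided p-value via normal approximation = 2*(1 - Phi(|z|)) = 0.314305.
Step 6: alpha = 0.1. fail to reject H0.

R = 8, z = 1.0062, p = 0.314305, fail to reject H0.


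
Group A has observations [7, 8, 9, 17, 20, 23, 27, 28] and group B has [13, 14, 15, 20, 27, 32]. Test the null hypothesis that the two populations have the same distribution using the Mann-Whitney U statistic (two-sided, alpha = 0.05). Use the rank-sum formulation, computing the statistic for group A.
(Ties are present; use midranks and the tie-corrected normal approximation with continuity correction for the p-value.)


Step 1: Combine and sort all 14 observations; assign midranks.
sorted (value, group): (7,X), (8,X), (9,X), (13,Y), (14,Y), (15,Y), (17,X), (20,X), (20,Y), (23,X), (27,X), (27,Y), (28,X), (32,Y)
ranks: 7->1, 8->2, 9->3, 13->4, 14->5, 15->6, 17->7, 20->8.5, 20->8.5, 23->10, 27->11.5, 27->11.5, 28->13, 32->14
Step 2: Rank sum for X: R1 = 1 + 2 + 3 + 7 + 8.5 + 10 + 11.5 + 13 = 56.
Step 3: U_X = R1 - n1(n1+1)/2 = 56 - 8*9/2 = 56 - 36 = 20.
       U_Y = n1*n2 - U_X = 48 - 20 = 28.
Step 4: Ties are present, so use the tie-corrected normal approximation (with continuity correction) for the p-value.
Step 5: p-value = 0.650661; compare to alpha = 0.05. fail to reject H0.

U_X = 20, p = 0.650661, fail to reject H0 at alpha = 0.05.


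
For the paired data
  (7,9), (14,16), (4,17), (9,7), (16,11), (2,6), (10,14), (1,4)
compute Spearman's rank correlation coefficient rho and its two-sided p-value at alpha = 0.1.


Step 1: Rank x and y separately (midranks; no ties here).
rank(x): 7->4, 14->7, 4->3, 9->5, 16->8, 2->2, 10->6, 1->1
rank(y): 9->4, 16->7, 17->8, 7->3, 11->5, 6->2, 14->6, 4->1
Step 2: d_i = R_x(i) - R_y(i); compute d_i^2.
  (4-4)^2=0, (7-7)^2=0, (3-8)^2=25, (5-3)^2=4, (8-5)^2=9, (2-2)^2=0, (6-6)^2=0, (1-1)^2=0
sum(d^2) = 38.
Step 3: rho = 1 - 6*38 / (8*(8^2 - 1)) = 1 - 228/504 = 0.547619.
Step 4: Under H0, t = rho * sqrt((n-2)/(1-rho^2)) = 1.6031 ~ t(6).
Step 5: Two-sided p-value from the t-distribution with 6 df = 0.160026.
Step 6: alpha = 0.1. fail to reject H0.

rho = 0.5476, p = 0.160026, fail to reject H0 at alpha = 0.1.


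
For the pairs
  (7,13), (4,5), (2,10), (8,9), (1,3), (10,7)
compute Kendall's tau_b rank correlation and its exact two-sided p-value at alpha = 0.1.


Step 1: Enumerate the 15 unordered pairs (i,j) with i<j and classify each by sign(x_j-x_i) * sign(y_j-y_i).
  (1,2):dx=-3,dy=-8->C; (1,3):dx=-5,dy=-3->C; (1,4):dx=+1,dy=-4->D; (1,5):dx=-6,dy=-10->C
  (1,6):dx=+3,dy=-6->D; (2,3):dx=-2,dy=+5->D; (2,4):dx=+4,dy=+4->C; (2,5):dx=-3,dy=-2->C
  (2,6):dx=+6,dy=+2->C; (3,4):dx=+6,dy=-1->D; (3,5):dx=-1,dy=-7->C; (3,6):dx=+8,dy=-3->D
  (4,5):dx=-7,dy=-6->C; (4,6):dx=+2,dy=-2->D; (5,6):dx=+9,dy=+4->C
Step 2: C = 9, D = 6, total pairs = 15.
Step 3: tau = (C - D)/(n(n-1)/2) = (9 - 6)/15 = 0.200000.
Step 4: Exact two-sided p-value (enumerate n! = 720 permutations of y under H0): p = 0.719444.
Step 5: alpha = 0.1. fail to reject H0.

tau_b = 0.2000 (C=9, D=6), p = 0.719444, fail to reject H0.


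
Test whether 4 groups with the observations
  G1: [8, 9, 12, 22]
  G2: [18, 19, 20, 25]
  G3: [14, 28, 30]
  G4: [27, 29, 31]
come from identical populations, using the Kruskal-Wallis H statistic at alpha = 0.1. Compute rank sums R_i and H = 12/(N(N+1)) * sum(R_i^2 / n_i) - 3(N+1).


Step 1: Combine all N = 14 observations and assign midranks.
sorted (value, group, rank): (8,G1,1), (9,G1,2), (12,G1,3), (14,G3,4), (18,G2,5), (19,G2,6), (20,G2,7), (22,G1,8), (25,G2,9), (27,G4,10), (28,G3,11), (29,G4,12), (30,G3,13), (31,G4,14)
Step 2: Sum ranks within each group.
R_1 = 14 (n_1 = 4)
R_2 = 27 (n_2 = 4)
R_3 = 28 (n_3 = 3)
R_4 = 36 (n_4 = 3)
Step 3: H = 12/(N(N+1)) * sum(R_i^2/n_i) - 3(N+1)
     = 12/(14*15) * (14^2/4 + 27^2/4 + 28^2/3 + 36^2/3) - 3*15
     = 0.057143 * 924.583 - 45
     = 7.833333.
Step 4: No ties, so H is used without correction.
Step 5: Under H0, H ~ chi^2(3); p-value = 0.049585.
Step 6: alpha = 0.1. reject H0.

H = 7.8333, df = 3, p = 0.049585, reject H0.
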